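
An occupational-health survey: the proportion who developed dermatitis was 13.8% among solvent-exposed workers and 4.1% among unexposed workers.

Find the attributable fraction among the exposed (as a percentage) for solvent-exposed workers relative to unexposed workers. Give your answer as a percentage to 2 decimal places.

AR% = (0.13800 − 0.04100) / 0.13800 = 0.7029 → 70.29%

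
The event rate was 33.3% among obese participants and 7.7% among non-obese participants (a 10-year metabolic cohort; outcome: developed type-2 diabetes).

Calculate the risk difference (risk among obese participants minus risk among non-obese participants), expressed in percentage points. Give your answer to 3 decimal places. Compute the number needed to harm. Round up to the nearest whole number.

RD = 25.600; NNH = 4

risk difference = 0.3330 − 0.0770 = 0.2560 → 25.600 percentage points
absolute risk difference = 0.256000
1 / 0.256000 = 3.906 → round up → 4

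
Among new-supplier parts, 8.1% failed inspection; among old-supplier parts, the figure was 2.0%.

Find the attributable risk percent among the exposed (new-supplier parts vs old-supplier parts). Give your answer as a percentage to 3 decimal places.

AR% = (0.08100 − 0.02000) / 0.08100 = 0.7531 → 75.309%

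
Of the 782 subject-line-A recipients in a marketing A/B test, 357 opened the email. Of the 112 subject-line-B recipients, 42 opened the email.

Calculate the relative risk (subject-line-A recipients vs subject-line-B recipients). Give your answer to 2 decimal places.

RR ≈ 1.22

risk, subject-line-A recipients = 357/782 = 0.4565
risk, subject-line-B recipients = 42/112 = 0.3750
RR = 0.4565 / 0.3750 = 1.22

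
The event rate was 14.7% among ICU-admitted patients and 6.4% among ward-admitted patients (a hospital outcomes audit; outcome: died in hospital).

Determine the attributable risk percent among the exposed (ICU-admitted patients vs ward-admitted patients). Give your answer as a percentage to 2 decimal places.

AR% = (0.1470 − 0.0640) / 0.1470 = 0.5646 → 56.46%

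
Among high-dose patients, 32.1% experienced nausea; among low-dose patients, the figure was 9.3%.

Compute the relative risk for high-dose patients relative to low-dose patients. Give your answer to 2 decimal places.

RR = 0.3210 / 0.0930 = 3.45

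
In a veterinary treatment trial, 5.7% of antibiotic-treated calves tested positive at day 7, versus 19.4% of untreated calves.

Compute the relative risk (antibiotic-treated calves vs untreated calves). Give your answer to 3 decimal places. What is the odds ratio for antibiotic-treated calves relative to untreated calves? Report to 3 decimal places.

RR = 0.0570 / 0.1940 = 0.294
odds, antibiotic-treated calves = 0.0570/0.9430 = 0.0604
odds, untreated calves = 0.1940/0.8060 = 0.2407
OR = 0.0604 / 0.2407 = 0.251

RR = 0.294; OR = 0.251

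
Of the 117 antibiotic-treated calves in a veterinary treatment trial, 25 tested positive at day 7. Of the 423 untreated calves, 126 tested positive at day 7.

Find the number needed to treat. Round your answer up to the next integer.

NNT = 12

risk, antibiotic-treated calves = 25/117 = 0.213675
risk, untreated calves = 126/423 = 0.297872
absolute risk difference = 0.084197
1 / 0.084197 = 11.877 → round up → 12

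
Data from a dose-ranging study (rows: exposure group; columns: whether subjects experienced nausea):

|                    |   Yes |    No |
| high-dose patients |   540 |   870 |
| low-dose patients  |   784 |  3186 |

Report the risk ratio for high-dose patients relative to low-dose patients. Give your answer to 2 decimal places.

risk, high-dose patients = 540/1410 = 0.3830
risk, low-dose patients = 784/3970 = 0.1975
RR = 0.3830 / 0.1975 = 1.94

1.94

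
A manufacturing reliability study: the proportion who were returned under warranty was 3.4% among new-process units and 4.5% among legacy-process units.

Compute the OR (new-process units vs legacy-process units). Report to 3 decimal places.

odds, new-process units = 0.03400/0.96600 = 0.03520
odds, legacy-process units = 0.04500/0.95500 = 0.04712
OR = 0.03520 / 0.04712 = 0.747

OR = 0.747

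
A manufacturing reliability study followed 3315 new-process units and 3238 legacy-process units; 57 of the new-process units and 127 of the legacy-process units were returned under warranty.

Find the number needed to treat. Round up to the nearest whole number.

46

risk, new-process units = 57/3315 = 0.017195
risk, legacy-process units = 127/3238 = 0.039222
absolute risk difference = 0.022027
1 / 0.022027 = 45.399 → round up → 46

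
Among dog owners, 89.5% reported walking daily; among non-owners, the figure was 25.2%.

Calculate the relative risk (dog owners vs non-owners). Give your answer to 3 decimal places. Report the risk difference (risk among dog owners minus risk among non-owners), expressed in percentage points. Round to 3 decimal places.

RR = 0.8950 / 0.2520 = 3.552
risk difference = 0.8950 − 0.2520 = 0.6430 → 64.300 percentage points

RR = 3.552; RD = 64.300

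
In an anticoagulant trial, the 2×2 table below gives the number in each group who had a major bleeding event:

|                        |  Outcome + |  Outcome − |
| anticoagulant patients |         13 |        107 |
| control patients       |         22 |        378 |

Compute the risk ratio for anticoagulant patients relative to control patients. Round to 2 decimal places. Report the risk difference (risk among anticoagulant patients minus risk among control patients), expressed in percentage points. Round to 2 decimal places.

RR = 1.97; RD = 5.33

risk, anticoagulant patients = 13/120 = 0.1083
risk, control patients = 22/400 = 0.0550
RR = 0.1083 / 0.0550 = 1.97
risk difference = 0.1083 − 0.0550 = 0.0533 → 5.33 percentage points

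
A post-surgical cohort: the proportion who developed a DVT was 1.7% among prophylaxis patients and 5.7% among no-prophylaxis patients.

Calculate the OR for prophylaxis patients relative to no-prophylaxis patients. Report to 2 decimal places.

0.29

odds, prophylaxis patients = 0.01700/0.98300 = 0.01729
odds, no-prophylaxis patients = 0.05700/0.94300 = 0.06045
OR = 0.01729 / 0.06045 = 0.29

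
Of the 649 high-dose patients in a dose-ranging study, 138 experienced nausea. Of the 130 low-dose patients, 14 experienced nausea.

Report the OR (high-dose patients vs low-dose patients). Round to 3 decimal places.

OR ≈ 2.238

odds, high-dose patients = 138/511 = 0.2701
odds, low-dose patients = 14/116 = 0.1207
OR = 0.2701 / 0.1207 = 2.238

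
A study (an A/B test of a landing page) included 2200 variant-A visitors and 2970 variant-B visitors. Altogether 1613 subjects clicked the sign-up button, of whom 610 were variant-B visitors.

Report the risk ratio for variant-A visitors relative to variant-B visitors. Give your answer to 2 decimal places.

variant-A visitors with the outcome: 1613 − 610 = 1003
variant-A visitors without the outcome: 2200 − 1003 = 1197
variant-B visitors without the outcome: 2970 − 610 = 2360
risk, variant-A visitors = 1003/2200 = 0.4559
risk, variant-B visitors = 610/2970 = 0.2054
RR = 0.4559 / 0.2054 = 2.22

2.22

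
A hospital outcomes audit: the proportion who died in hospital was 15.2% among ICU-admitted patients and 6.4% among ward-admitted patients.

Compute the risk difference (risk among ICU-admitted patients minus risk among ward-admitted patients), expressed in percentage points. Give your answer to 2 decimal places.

risk difference = 0.1520 − 0.0640 = 0.0880 → 8.80 percentage points

8.80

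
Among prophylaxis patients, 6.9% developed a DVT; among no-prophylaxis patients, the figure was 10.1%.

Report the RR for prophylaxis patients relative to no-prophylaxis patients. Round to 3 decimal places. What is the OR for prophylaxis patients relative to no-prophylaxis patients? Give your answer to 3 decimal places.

RR = 0.683; OR = 0.660

RR = 0.0690 / 0.1010 = 0.683
odds, prophylaxis patients = 0.0690/0.9310 = 0.0741
odds, no-prophylaxis patients = 0.1010/0.8990 = 0.1123
OR = 0.0741 / 0.1123 = 0.660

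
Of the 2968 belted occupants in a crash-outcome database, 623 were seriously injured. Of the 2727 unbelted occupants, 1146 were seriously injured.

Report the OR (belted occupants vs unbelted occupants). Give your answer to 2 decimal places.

OR = (623 × 1581) / (2345 × 1146) = 984963/2687370 ≈ 0.37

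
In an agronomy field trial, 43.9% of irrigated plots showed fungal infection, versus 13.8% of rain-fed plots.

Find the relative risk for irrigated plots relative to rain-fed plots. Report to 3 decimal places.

RR = 0.4390 / 0.1380 = 3.181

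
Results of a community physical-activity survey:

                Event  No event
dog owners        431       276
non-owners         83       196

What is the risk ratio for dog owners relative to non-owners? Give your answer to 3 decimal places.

risk, dog owners = 431/707 = 0.6096
risk, non-owners = 83/279 = 0.2975
RR = 0.6096 / 0.2975 = 2.049

RR: 2.049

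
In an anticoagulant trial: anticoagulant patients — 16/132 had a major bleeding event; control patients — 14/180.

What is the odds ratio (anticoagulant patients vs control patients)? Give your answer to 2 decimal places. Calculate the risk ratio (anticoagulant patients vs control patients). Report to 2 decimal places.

odds, anticoagulant patients = 16/116 = 0.1379
odds, control patients = 14/166 = 0.0843
OR = 0.1379 / 0.0843 = 1.64
risk, anticoagulant patients = 16/132 = 0.1212
risk, control patients = 14/180 = 0.0778
RR = 0.1212 / 0.0778 = 1.56

OR = 1.64; RR = 1.56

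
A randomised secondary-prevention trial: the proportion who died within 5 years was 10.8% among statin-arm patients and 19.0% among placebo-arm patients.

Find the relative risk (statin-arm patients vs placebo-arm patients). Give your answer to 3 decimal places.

RR = 0.1080 / 0.1900 = 0.568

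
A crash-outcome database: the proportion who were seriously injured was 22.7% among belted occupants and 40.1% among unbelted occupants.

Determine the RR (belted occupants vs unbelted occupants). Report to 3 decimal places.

RR = 0.2270 / 0.4010 = 0.566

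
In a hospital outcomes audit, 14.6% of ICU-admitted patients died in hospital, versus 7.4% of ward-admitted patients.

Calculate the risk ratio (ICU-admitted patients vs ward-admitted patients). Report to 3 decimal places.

RR = 0.1460 / 0.0740 = 1.973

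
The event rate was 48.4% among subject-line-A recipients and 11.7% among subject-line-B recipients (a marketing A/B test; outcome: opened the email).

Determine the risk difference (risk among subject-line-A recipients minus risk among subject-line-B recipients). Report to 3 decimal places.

risk difference = 0.4840 − 0.1170 = 0.367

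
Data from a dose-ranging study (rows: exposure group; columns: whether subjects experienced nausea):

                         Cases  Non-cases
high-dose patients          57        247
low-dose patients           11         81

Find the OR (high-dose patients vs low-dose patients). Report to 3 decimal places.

OR = (57 × 81) / (247 × 11) = 4617/2717 ≈ 1.699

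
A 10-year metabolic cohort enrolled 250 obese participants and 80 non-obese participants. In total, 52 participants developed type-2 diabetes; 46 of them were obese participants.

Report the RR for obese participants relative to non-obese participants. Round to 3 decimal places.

RR = 2.453

obese participants without the outcome: 250 − 46 = 204
non-obese participants with the outcome: 52 − 46 = 6
non-obese participants without the outcome: 80 − 6 = 74
risk, obese participants = 46/250 = 0.1840
risk, non-obese participants = 6/80 = 0.0750
RR = 0.1840 / 0.0750 = 2.453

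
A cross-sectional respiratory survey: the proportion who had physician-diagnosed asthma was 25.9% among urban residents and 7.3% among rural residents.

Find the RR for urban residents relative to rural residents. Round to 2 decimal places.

RR = 0.2590 / 0.0730 = 3.55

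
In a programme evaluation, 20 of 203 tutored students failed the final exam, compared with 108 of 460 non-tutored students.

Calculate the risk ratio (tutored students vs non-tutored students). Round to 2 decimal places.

risk, tutored students = 20/203 = 0.0985
risk, non-tutored students = 108/460 = 0.2348
RR = 0.0985 / 0.2348 = 0.42

0.42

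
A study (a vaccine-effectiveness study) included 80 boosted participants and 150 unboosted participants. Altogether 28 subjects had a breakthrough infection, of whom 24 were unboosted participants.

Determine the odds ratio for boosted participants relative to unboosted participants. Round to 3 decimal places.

boosted participants with the outcome: 28 − 24 = 4
boosted participants without the outcome: 80 − 4 = 76
unboosted participants without the outcome: 150 − 24 = 126
OR = (4 × 126) / (76 × 24) = 504/1824 ≈ 0.276

OR ≈ 0.276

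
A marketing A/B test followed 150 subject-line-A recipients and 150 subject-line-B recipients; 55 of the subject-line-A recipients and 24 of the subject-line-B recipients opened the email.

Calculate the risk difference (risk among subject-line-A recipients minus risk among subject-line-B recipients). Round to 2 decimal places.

0.21

risk, subject-line-A recipients = 55/150 = 0.3667
risk, subject-line-B recipients = 24/150 = 0.1600
risk difference = 0.3667 − 0.1600 = 0.21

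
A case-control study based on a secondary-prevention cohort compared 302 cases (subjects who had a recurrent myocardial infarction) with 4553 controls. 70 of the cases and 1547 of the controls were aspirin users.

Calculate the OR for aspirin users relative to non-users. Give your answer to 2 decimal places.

0.59

odds, aspirin users = 70/1547 = 0.04525
odds, non-users = 232/3006 = 0.07718
OR = 0.04525 / 0.07718 = 0.59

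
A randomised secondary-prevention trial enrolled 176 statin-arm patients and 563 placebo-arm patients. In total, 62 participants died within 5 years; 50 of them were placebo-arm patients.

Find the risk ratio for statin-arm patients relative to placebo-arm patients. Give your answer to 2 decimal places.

RR ≈ 0.77

statin-arm patients with the outcome: 62 − 50 = 12
statin-arm patients without the outcome: 176 − 12 = 164
placebo-arm patients without the outcome: 563 − 50 = 513
risk, statin-arm patients = 12/176 = 0.0682
risk, placebo-arm patients = 50/563 = 0.0888
RR = 0.0682 / 0.0888 = 0.77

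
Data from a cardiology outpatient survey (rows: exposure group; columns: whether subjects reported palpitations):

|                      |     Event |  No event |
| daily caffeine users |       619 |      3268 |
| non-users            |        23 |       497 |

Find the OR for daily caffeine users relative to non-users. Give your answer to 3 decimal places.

OR = (619 × 497) / (3268 × 23) = 307643/75164 ≈ 4.093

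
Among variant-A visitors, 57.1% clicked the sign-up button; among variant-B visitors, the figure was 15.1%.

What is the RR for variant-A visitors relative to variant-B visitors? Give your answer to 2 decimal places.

RR = 0.5710 / 0.1510 = 3.78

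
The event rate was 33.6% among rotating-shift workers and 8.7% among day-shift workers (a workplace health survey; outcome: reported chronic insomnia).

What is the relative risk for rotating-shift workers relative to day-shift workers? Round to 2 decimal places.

RR = 0.3360 / 0.0870 = 3.86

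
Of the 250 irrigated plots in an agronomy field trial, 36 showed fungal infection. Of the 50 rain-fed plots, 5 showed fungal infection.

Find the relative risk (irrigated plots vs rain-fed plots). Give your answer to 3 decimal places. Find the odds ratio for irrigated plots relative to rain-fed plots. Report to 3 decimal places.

risk, irrigated plots = 36/250 = 0.1440
risk, rain-fed plots = 5/50 = 0.1000
RR = 0.1440 / 0.1000 = 1.440
OR = (36 × 45) / (214 × 5) = 1620/1070 ≈ 1.514

RR = 1.440; OR = 1.514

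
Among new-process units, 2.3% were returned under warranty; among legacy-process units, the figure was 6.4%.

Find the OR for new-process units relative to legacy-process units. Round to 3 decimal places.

odds, new-process units = 0.02300/0.97700 = 0.02354
odds, legacy-process units = 0.06400/0.93600 = 0.06838
OR = 0.02354 / 0.06838 = 0.344

0.344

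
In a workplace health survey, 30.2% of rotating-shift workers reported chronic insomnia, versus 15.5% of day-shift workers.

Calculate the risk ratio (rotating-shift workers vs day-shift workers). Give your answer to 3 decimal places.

RR = 0.3020 / 0.1550 = 1.948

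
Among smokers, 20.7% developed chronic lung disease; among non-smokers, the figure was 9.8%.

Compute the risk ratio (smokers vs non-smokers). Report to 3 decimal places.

RR = 0.2070 / 0.0980 = 2.112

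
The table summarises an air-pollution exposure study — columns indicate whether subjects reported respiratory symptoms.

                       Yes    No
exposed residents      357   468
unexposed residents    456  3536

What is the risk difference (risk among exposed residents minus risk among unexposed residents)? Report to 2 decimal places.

risk, exposed residents = 357/825 = 0.4327
risk, unexposed residents = 456/3992 = 0.1142
risk difference = 0.4327 − 0.1142 = 0.32

RD ≈ 0.32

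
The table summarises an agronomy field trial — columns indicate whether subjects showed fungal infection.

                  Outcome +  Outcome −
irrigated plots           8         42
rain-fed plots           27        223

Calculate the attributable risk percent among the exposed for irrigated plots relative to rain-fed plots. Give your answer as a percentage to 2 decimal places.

risk, irrigated plots = 8/50 = 0.1600
risk, rain-fed plots = 27/250 = 0.1080
AR% = (0.1600 − 0.1080) / 0.1600 = 0.3250 → 32.50%

AR%: 32.50%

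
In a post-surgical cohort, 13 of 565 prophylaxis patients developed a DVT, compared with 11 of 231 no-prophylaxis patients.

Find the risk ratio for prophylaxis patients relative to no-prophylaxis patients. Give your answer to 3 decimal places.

0.483

risk, prophylaxis patients = 13/565 = 0.02301
risk, no-prophylaxis patients = 11/231 = 0.04762
RR = 0.02301 / 0.04762 = 0.483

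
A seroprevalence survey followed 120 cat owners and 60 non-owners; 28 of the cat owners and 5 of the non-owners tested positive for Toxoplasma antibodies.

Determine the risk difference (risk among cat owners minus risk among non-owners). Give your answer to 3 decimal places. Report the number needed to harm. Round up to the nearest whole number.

RD = 0.150; NNH = 7

risk, cat owners = 28/120 = 0.2333
risk, non-owners = 5/60 = 0.0833
risk difference = 0.2333 − 0.0833 = 0.150
absolute risk difference = 0.150000
1 / 0.150000 = 6.667 → round up → 7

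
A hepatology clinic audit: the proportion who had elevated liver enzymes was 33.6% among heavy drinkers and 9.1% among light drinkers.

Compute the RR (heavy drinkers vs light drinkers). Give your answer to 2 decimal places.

RR = 0.3360 / 0.0910 = 3.69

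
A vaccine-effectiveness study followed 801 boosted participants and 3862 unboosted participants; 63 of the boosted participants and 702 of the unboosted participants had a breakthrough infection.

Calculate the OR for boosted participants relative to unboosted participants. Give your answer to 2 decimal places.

OR = (63 × 3160) / (738 × 702) = 199080/518076 ≈ 0.38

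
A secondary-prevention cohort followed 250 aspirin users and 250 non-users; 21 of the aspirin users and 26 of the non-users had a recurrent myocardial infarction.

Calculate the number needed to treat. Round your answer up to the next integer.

risk, aspirin users = 21/250 = 0.084000
risk, non-users = 26/250 = 0.104000
absolute risk difference = 0.020000
1 / 0.020000 = 50.000 → round up → 50

50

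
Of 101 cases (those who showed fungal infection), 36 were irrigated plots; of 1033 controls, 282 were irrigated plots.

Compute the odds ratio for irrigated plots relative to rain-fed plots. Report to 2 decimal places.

OR = (36 × 751) / (282 × 65) = 27036/18330 ≈ 1.47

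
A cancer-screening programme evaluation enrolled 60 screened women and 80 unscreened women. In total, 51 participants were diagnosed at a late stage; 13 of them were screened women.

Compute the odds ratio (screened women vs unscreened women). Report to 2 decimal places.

screened women without the outcome: 60 − 13 = 47
unscreened women with the outcome: 51 − 13 = 38
unscreened women without the outcome: 80 − 38 = 42
OR = (13 × 42) / (47 × 38) = 546/1786 ≈ 0.31

OR: 0.31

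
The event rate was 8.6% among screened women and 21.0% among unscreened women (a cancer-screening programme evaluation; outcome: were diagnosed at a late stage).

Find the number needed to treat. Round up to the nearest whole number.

absolute risk difference = 0.124000
1 / 0.124000 = 8.065 → round up → 9

NNT: 9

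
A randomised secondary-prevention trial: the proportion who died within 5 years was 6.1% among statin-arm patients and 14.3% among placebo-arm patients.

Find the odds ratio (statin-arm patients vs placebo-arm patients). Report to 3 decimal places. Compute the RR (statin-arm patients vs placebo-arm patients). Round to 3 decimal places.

odds, statin-arm patients = 0.0610/0.9390 = 0.0650
odds, placebo-arm patients = 0.1430/0.8570 = 0.1669
OR = 0.0650 / 0.1669 = 0.389
RR = 0.0610 / 0.1430 = 0.427

OR = 0.389; RR = 0.427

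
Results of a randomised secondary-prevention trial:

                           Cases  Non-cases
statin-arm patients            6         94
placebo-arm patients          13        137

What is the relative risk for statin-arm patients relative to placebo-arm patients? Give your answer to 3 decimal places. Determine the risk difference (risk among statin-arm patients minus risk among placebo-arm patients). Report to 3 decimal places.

risk, statin-arm patients = 6/100 = 0.0600
risk, placebo-arm patients = 13/150 = 0.0867
RR = 0.0600 / 0.0867 = 0.692
risk difference = 0.0600 − 0.0867 = -0.027

RR = 0.692; RD = -0.027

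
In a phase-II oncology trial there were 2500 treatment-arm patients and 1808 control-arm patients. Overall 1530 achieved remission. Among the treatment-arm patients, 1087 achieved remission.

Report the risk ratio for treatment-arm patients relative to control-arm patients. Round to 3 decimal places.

RR = 1.775

treatment-arm patients without the outcome: 2500 − 1087 = 1413
control-arm patients with the outcome: 1530 − 1087 = 443
control-arm patients without the outcome: 1808 − 443 = 1365
risk, treatment-arm patients = 1087/2500 = 0.4348
risk, control-arm patients = 443/1808 = 0.2450
RR = 0.4348 / 0.2450 = 1.775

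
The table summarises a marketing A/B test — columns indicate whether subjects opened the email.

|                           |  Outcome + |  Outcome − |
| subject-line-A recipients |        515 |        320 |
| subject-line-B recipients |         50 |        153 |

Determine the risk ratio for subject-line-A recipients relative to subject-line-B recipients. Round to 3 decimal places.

RR = 2.504

risk, subject-line-A recipients = 515/835 = 0.6168
risk, subject-line-B recipients = 50/203 = 0.2463
RR = 0.6168 / 0.2463 = 2.504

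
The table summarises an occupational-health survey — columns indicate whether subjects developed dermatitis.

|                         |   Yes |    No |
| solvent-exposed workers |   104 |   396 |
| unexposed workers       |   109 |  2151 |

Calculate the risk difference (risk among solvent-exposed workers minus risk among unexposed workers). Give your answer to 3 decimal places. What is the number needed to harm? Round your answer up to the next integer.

risk, solvent-exposed workers = 104/500 = 0.20800
risk, unexposed workers = 109/2260 = 0.04823
risk difference = 0.20800 − 0.04823 = 0.160
absolute risk difference = 0.159770
1 / 0.159770 = 6.259 → round up → 7

RD = 0.160; NNH = 7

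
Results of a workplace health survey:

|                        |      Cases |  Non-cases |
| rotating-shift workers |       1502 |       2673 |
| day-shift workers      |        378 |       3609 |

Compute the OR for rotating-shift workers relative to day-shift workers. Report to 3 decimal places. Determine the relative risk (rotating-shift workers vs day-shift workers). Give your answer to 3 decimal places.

OR = 5.365; RR = 3.795

OR = (1502 × 3609) / (2673 × 378) = 5420718/1010394 ≈ 5.365
risk, rotating-shift workers = 1502/4175 = 0.3598
risk, day-shift workers = 378/3987 = 0.0948
RR = 0.3598 / 0.0948 = 3.795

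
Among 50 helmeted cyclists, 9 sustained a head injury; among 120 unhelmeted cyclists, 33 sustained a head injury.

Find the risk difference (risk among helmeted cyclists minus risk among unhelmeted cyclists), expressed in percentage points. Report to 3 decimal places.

risk, helmeted cyclists = 9/50 = 0.1800
risk, unhelmeted cyclists = 33/120 = 0.2750
risk difference = 0.1800 − 0.2750 = -0.0950 → -9.500 percentage points

-9.500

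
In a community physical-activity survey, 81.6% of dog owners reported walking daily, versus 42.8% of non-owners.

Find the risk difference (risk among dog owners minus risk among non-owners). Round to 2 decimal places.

risk difference = 0.8160 − 0.4280 = 0.39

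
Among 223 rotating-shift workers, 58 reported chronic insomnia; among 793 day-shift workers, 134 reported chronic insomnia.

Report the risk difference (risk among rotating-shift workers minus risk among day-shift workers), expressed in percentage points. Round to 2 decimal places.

9.11

risk, rotating-shift workers = 58/223 = 0.2601
risk, day-shift workers = 134/793 = 0.1690
risk difference = 0.2601 − 0.1690 = 0.0911 → 9.11 percentage points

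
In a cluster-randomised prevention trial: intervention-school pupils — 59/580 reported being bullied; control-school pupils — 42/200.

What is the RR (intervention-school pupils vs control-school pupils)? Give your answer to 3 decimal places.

risk, intervention-school pupils = 59/580 = 0.1017
risk, control-school pupils = 42/200 = 0.2100
RR = 0.1017 / 0.2100 = 0.484

RR: 0.484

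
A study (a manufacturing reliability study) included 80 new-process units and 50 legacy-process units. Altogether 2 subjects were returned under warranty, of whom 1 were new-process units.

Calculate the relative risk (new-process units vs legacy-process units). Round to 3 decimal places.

0.625

new-process units without the outcome: 80 − 1 = 79
legacy-process units with the outcome: 2 − 1 = 1
legacy-process units without the outcome: 50 − 1 = 49
risk, new-process units = 1/80 = 0.01250
risk, legacy-process units = 1/50 = 0.02000
RR = 0.01250 / 0.02000 = 0.625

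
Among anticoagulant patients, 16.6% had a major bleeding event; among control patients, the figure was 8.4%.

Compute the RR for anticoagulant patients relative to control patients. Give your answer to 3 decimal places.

RR = 0.1660 / 0.0840 = 1.976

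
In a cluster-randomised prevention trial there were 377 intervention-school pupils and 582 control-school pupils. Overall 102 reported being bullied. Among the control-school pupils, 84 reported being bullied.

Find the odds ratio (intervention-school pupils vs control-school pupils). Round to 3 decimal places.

intervention-school pupils with the outcome: 102 − 84 = 18
intervention-school pupils without the outcome: 377 − 18 = 359
control-school pupils without the outcome: 582 − 84 = 498
odds, intervention-school pupils = 18/359 = 0.05014
odds, control-school pupils = 84/498 = 0.16867
OR = 0.05014 / 0.16867 = 0.297

OR = 0.297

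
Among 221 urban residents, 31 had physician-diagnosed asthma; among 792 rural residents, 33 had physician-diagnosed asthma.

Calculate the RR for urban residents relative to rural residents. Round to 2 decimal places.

3.37

risk, urban residents = 31/221 = 0.14027
risk, rural residents = 33/792 = 0.04167
RR = 0.14027 / 0.04167 = 3.37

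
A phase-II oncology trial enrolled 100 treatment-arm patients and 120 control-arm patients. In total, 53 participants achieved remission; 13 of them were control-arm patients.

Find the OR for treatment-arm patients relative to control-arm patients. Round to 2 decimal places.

treatment-arm patients with the outcome: 53 − 13 = 40
treatment-arm patients without the outcome: 100 − 40 = 60
control-arm patients without the outcome: 120 − 13 = 107
odds, treatment-arm patients = 40/60 = 0.6667
odds, control-arm patients = 13/107 = 0.1215
OR = 0.6667 / 0.1215 = 5.49

OR ≈ 5.49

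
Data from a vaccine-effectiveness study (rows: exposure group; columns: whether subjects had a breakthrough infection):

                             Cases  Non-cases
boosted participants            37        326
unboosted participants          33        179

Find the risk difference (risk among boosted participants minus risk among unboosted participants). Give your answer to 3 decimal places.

RD: -0.054

risk, boosted participants = 37/363 = 0.1019
risk, unboosted participants = 33/212 = 0.1557
risk difference = 0.1019 − 0.1557 = -0.054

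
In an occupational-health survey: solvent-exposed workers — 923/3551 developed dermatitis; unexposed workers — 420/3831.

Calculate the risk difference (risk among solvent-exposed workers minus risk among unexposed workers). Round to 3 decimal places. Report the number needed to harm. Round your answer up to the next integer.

risk, solvent-exposed workers = 923/3551 = 0.2599
risk, unexposed workers = 420/3831 = 0.1096
risk difference = 0.2599 − 0.1096 = 0.150
absolute risk difference = 0.150295
1 / 0.150295 = 6.654 → round up → 7

RD = 0.150; NNH = 7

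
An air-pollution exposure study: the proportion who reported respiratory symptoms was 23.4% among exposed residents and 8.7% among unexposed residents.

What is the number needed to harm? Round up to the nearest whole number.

NNH: 7

absolute risk difference = 0.147000
1 / 0.147000 = 6.803 → round up → 7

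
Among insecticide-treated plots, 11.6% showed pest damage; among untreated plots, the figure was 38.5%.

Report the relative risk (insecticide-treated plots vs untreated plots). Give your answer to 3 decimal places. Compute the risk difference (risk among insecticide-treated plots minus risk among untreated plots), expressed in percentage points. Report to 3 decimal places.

RR = 0.301; RD = -26.900

RR = 0.1160 / 0.3850 = 0.301
risk difference = 0.1160 − 0.3850 = -0.2690 → -26.900 percentage points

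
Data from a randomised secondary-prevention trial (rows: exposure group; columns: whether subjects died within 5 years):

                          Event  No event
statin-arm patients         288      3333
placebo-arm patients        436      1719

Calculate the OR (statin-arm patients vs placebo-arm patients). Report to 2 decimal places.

OR = (288 × 1719) / (3333 × 436) = 495072/1453188 ≈ 0.34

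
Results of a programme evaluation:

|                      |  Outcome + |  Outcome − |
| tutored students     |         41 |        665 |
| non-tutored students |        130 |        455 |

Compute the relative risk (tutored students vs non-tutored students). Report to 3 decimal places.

0.261

risk, tutored students = 41/706 = 0.0581
risk, non-tutored students = 130/585 = 0.2222
RR = 0.0581 / 0.2222 = 0.261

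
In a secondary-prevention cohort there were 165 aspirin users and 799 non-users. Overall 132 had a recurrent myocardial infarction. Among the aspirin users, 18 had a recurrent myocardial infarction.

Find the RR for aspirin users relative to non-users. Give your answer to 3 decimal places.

RR: 0.765

aspirin users without the outcome: 165 − 18 = 147
non-users with the outcome: 132 − 18 = 114
non-users without the outcome: 799 − 114 = 685
risk, aspirin users = 18/165 = 0.1091
risk, non-users = 114/799 = 0.1427
RR = 0.1091 / 0.1427 = 0.765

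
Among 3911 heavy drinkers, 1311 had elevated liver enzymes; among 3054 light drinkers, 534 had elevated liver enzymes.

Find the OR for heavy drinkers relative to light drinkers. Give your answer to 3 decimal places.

OR = (1311 × 2520) / (2600 × 534) = 3303720/1388400 ≈ 2.380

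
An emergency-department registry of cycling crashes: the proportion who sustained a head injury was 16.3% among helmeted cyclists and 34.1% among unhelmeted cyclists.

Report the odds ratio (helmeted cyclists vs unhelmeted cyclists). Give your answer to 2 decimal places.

odds, helmeted cyclists = 0.1630/0.8370 = 0.1947
odds, unhelmeted cyclists = 0.3410/0.6590 = 0.5175
OR = 0.1947 / 0.5175 = 0.38

OR: 0.38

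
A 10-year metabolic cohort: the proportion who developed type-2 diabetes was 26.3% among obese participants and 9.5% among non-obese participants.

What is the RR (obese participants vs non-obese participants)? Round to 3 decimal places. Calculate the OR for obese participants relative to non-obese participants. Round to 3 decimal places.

RR = 2.768; OR = 3.399

RR = 0.2630 / 0.0950 = 2.768
odds, obese participants = 0.2630/0.7370 = 0.3569
odds, non-obese participants = 0.0950/0.9050 = 0.1050
OR = 0.3569 / 0.1050 = 3.399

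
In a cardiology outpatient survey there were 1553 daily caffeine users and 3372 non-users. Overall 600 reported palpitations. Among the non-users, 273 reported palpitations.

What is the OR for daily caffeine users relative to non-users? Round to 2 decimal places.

daily caffeine users with the outcome: 600 − 273 = 327
daily caffeine users without the outcome: 1553 − 327 = 1226
non-users without the outcome: 3372 − 273 = 3099
odds, daily caffeine users = 327/1226 = 0.2667
odds, non-users = 273/3099 = 0.0881
OR = 0.2667 / 0.0881 = 3.03

OR: 3.03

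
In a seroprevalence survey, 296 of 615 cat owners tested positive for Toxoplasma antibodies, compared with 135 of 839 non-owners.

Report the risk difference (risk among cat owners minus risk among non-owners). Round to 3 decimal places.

risk, cat owners = 296/615 = 0.4813
risk, non-owners = 135/839 = 0.1609
risk difference = 0.4813 − 0.1609 = 0.320

RD: 0.320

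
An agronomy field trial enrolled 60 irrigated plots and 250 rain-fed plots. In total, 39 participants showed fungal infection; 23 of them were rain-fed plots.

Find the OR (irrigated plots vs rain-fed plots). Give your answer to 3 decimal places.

irrigated plots with the outcome: 39 − 23 = 16
irrigated plots without the outcome: 60 − 16 = 44
rain-fed plots without the outcome: 250 − 23 = 227
odds, irrigated plots = 16/44 = 0.3636
odds, rain-fed plots = 23/227 = 0.1013
OR = 0.3636 / 0.1013 = 3.589

OR ≈ 3.589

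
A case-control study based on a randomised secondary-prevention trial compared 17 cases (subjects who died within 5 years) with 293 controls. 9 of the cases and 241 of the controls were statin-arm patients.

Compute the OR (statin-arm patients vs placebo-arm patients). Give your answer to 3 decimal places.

OR = (9 × 52) / (241 × 8) = 468/1928 ≈ 0.243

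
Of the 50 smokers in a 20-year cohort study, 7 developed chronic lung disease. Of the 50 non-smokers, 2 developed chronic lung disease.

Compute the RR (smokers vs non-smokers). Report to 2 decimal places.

risk, smokers = 7/50 = 0.14000
risk, non-smokers = 2/50 = 0.04000
RR = 0.14000 / 0.04000 = 3.50

RR ≈ 3.50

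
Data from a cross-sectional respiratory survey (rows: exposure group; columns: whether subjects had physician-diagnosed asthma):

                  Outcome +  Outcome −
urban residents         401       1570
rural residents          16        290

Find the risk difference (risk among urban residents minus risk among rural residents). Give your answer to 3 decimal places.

risk, urban residents = 401/1971 = 0.2035
risk, rural residents = 16/306 = 0.0523
risk difference = 0.2035 − 0.0523 = 0.151

RD ≈ 0.151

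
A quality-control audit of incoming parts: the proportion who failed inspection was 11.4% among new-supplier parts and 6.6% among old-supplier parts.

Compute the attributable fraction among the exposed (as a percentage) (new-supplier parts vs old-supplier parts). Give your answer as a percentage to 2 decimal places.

AR% = (0.1140 − 0.0660) / 0.1140 = 0.4211 → 42.11%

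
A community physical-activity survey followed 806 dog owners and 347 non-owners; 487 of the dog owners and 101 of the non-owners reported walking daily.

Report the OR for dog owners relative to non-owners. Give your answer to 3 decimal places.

OR = (487 × 246) / (319 × 101) = 119802/32219 ≈ 3.718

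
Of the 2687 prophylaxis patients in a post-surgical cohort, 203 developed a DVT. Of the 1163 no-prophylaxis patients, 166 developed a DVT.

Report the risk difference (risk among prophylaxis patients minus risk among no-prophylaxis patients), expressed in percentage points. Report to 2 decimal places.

risk, prophylaxis patients = 203/2687 = 0.0755
risk, no-prophylaxis patients = 166/1163 = 0.1427
risk difference = 0.0755 − 0.1427 = -0.0672 → -6.72 percentage points

RD ≈ -6.72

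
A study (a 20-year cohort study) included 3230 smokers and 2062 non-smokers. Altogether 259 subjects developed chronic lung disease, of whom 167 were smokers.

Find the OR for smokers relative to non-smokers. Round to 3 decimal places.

OR: 1.167

smokers without the outcome: 3230 − 167 = 3063
non-smokers with the outcome: 259 − 167 = 92
non-smokers without the outcome: 2062 − 92 = 1970
OR = (167 × 1970) / (3063 × 92) = 328990/281796 ≈ 1.167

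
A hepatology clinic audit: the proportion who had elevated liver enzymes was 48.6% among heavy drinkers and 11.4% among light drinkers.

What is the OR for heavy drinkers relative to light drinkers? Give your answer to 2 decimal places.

7.35

odds, heavy drinkers = 0.4860/0.5140 = 0.9455
odds, light drinkers = 0.1140/0.8860 = 0.1287
OR = 0.9455 / 0.1287 = 7.35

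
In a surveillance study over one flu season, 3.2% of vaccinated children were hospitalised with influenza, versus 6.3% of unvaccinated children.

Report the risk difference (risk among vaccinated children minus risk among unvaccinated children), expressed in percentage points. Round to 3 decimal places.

risk difference = 0.03200 − 0.06300 = -0.03100 → -3.100 percentage points

-3.100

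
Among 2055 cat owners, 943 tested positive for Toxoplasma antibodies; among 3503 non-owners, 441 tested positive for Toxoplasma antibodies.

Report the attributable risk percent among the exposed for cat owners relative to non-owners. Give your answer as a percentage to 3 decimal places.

risk, cat owners = 943/2055 = 0.4589
risk, non-owners = 441/3503 = 0.1259
AR% = (0.4589 − 0.1259) / 0.4589 = 0.7257 → 72.565%

AR% ≈ 72.565%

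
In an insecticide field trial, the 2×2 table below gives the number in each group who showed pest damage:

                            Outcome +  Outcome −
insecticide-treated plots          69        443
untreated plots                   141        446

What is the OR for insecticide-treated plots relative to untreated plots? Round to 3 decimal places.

odds, insecticide-treated plots = 69/443 = 0.1558
odds, untreated plots = 141/446 = 0.3161
OR = 0.1558 / 0.3161 = 0.493

OR ≈ 0.493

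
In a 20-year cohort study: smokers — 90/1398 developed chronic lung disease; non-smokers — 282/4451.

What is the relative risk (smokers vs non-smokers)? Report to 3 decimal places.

1.016

risk, smokers = 90/1398 = 0.0644
risk, non-smokers = 282/4451 = 0.0634
RR = 0.0644 / 0.0634 = 1.016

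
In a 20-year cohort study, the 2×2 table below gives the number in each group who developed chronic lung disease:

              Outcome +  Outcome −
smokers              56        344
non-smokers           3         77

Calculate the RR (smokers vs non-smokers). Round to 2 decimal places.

3.73

risk, smokers = 56/400 = 0.14000
risk, non-smokers = 3/80 = 0.03750
RR = 0.14000 / 0.03750 = 3.73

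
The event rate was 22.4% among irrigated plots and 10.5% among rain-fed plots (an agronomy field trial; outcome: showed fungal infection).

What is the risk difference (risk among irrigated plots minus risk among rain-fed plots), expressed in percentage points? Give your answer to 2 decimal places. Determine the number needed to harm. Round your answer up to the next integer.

RD = 11.90; NNH = 9

risk difference = 0.2240 − 0.1050 = 0.1190 → 11.90 percentage points
absolute risk difference = 0.119000
1 / 0.119000 = 8.403 → round up → 9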